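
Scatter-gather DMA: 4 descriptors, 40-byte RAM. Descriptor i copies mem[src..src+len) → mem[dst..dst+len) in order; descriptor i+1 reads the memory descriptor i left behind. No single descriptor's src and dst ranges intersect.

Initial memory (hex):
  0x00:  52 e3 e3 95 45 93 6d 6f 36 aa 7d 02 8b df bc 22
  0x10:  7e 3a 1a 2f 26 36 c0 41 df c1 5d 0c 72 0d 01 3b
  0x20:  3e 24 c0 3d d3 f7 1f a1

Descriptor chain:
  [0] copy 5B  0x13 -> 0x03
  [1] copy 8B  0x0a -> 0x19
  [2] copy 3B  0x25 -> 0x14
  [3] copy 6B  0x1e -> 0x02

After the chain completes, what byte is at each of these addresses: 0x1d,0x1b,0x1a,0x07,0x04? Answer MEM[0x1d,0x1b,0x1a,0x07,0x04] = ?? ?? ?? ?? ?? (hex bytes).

[0] 0x13->0x03 len=5 : 2f 26 36 c0 41
[1] 0x0a->0x19 len=8 : 7d 02 8b df bc 22 7e 3a
[2] 0x25->0x14 len=3 : f7 1f a1
[3] 0x1e->0x02 len=6 : 22 7e 3a 24 c0 3d
query mem[0x1d]=0xbc, mem[0x1b]=0x8b, mem[0x1a]=0x02, mem[0x07]=0x3d, mem[0x04]=0x3a

MEM[0x1d,0x1b,0x1a,0x07,0x04] = bc 8b 02 3d 3a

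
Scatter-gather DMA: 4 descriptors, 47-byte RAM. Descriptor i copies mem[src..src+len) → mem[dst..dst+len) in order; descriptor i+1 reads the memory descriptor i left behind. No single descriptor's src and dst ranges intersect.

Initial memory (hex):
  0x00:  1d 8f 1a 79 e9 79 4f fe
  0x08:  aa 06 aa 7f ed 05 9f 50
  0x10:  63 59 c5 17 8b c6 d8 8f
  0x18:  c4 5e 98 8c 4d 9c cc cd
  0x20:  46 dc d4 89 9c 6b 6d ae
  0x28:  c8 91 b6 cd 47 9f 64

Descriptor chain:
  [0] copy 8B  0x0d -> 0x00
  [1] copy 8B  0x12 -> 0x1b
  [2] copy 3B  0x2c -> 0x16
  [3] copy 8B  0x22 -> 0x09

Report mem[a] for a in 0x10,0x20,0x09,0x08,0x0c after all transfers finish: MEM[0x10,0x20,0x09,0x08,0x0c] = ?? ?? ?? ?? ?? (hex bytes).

MEM[0x10,0x20,0x09,0x08,0x0c] = 91 8f 5e aa 6b

  after D0: wrote 8B at 0x00 = 059f506359c5178b
  after D1: wrote 8B at 0x1b = c5178bc6d88fc45e
  after D2: wrote 3B at 0x16 = 479f64
  after D3: wrote 8B at 0x09 = 5e899c6b6daec891
query mem[0x10]=0x91, mem[0x20]=0x8f, mem[0x09]=0x5e, mem[0x08]=0xaa, mem[0x0c]=0x6b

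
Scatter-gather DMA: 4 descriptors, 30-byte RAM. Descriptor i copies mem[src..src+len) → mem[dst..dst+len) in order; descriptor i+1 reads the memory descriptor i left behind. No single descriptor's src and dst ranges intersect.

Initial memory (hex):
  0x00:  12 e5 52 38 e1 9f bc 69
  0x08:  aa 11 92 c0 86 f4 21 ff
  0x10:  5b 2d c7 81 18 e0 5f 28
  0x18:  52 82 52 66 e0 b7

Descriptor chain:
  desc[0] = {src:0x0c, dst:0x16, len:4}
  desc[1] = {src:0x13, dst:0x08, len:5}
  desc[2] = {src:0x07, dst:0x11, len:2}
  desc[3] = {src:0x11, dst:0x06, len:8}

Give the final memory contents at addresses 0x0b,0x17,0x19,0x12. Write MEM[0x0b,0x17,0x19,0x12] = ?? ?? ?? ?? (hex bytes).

MEM[0x0b,0x17,0x19,0x12] = 86 f4 ff 81

#0 dst[0x16+4] := {0x86,0xf4,0x21,0xff}
#1 dst[0x08+5] := {0x81,0x18,0xe0,0x86,0xf4}
#2 dst[0x11+2] := {0x69,0x81}
#3 dst[0x06+8] := {0x69,0x81,0x81,0x18,0xe0,0x86,0xf4,0x21}
query mem[0x0b]=0x86, mem[0x17]=0xf4, mem[0x19]=0xff, mem[0x12]=0x81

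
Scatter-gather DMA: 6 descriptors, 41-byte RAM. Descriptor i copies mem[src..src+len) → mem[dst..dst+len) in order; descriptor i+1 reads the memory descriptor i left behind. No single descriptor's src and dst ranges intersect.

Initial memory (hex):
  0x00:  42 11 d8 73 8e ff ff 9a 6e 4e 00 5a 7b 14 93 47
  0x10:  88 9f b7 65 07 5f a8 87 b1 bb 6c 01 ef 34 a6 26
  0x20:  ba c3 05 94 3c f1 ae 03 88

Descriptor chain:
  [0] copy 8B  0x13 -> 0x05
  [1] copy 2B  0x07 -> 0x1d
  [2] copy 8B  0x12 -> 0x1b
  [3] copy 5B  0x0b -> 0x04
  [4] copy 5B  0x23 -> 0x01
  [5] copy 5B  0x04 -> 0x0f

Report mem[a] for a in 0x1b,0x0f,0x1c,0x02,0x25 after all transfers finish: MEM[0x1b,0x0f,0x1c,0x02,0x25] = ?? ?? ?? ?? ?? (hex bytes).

MEM[0x1b,0x0f,0x1c,0x02,0x25] = b7 ae 65 3c f1

#0 dst[0x05+8] := {0x65,0x07,0x5f,0xa8,0x87,0xb1,0xbb,0x6c}
#1 dst[0x1d+2] := {0x5f,0xa8}
#2 dst[0x1b+8] := {0xb7,0x65,0x07,0x5f,0xa8,0x87,0xb1,0xbb}
#3 dst[0x04+5] := {0xbb,0x6c,0x14,0x93,0x47}
#4 dst[0x01+5] := {0x94,0x3c,0xf1,0xae,0x03}
#5 dst[0x0f+5] := {0xae,0x03,0x14,0x93,0x47}
query mem[0x1b]=0xb7, mem[0x0f]=0xae, mem[0x1c]=0x65, mem[0x02]=0x3c, mem[0x25]=0xf1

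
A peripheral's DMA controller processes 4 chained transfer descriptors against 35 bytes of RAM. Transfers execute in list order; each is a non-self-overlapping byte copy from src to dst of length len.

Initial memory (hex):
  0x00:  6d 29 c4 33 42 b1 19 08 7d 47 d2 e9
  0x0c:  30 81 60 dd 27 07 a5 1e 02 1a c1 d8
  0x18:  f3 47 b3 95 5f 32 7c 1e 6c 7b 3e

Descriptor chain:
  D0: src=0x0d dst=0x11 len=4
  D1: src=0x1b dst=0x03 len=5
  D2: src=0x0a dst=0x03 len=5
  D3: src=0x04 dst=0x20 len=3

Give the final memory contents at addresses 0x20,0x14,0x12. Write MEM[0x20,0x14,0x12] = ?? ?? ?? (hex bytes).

  after D0: wrote 4B at 0x11 = 8160dd27
  after D1: wrote 5B at 0x03 = 955f327c1e
  after D2: wrote 5B at 0x03 = d2e9308160
  after D3: wrote 3B at 0x20 = e93081
query mem[0x20]=0xe9, mem[0x14]=0x27, mem[0x12]=0x60

MEM[0x20,0x14,0x12] = e9 27 60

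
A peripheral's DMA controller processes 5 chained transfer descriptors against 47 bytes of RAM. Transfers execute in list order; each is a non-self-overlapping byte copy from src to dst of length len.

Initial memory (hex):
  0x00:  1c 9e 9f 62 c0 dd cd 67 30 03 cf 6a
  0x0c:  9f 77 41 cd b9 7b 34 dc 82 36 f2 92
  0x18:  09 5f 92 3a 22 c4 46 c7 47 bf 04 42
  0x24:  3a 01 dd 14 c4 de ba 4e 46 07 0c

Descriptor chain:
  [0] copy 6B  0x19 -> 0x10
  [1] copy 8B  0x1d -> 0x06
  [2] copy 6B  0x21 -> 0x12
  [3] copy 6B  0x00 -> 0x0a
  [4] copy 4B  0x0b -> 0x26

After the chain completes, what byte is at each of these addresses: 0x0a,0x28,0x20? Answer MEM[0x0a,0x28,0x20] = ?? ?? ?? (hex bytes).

  after D0: wrote 6B at 0x10 = 5f923a22c446
  after D1: wrote 8B at 0x06 = c446c747bf04423a
  after D2: wrote 6B at 0x12 = bf04423a01dd
  after D3: wrote 6B at 0x0a = 1c9e9f62c0dd
  after D4: wrote 4B at 0x26 = 9e9f62c0
query mem[0x0a]=0x1c, mem[0x28]=0x62, mem[0x20]=0x47

MEM[0x0a,0x28,0x20] = 1c 62 47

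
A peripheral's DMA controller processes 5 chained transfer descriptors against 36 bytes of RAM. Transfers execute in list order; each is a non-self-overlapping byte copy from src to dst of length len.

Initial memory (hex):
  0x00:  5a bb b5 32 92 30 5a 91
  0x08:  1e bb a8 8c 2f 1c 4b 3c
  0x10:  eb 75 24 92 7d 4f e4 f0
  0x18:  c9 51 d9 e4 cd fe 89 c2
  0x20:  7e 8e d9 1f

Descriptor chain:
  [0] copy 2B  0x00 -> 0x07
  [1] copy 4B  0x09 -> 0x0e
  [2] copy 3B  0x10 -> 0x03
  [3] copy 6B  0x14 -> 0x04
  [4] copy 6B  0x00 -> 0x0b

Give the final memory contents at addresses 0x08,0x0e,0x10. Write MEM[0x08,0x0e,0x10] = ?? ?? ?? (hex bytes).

MEM[0x08,0x0e,0x10] = c9 8c 4f

  after D0: wrote 2B at 0x07 = 5abb
  after D1: wrote 4B at 0x0e = bba88c2f
  after D2: wrote 3B at 0x03 = 8c2f24
  after D3: wrote 6B at 0x04 = 7d4fe4f0c951
  after D4: wrote 6B at 0x0b = 5abbb58c7d4f
query mem[0x08]=0xc9, mem[0x0e]=0x8c, mem[0x10]=0x4f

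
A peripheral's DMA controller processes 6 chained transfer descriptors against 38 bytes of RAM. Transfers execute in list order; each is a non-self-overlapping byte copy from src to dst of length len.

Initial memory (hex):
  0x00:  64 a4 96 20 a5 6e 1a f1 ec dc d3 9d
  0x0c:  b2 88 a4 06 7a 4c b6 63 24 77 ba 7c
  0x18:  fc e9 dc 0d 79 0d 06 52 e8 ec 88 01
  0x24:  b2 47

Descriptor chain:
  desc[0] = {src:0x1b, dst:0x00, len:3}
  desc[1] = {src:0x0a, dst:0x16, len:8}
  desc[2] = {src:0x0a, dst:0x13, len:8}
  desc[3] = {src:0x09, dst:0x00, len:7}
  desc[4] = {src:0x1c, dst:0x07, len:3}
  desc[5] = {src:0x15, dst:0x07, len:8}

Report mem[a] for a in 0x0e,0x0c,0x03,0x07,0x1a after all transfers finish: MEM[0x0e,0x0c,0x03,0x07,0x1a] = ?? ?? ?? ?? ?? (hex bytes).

D0: mem[0x00..0x02] <- [0d 79 0d]
D1: mem[0x16..0x1d] <- [d3 9d b2 88 a4 06 7a 4c]
D2: mem[0x13..0x1a] <- [d3 9d b2 88 a4 06 7a 4c]
D3: mem[0x00..0x06] <- [dc d3 9d b2 88 a4 06]
D4: mem[0x07..0x09] <- [7a 4c 06]
D5: mem[0x07..0x0e] <- [b2 88 a4 06 7a 4c 06 7a]
query mem[0x0e]=0x7a, mem[0x0c]=0x4c, mem[0x03]=0xb2, mem[0x07]=0xb2, mem[0x1a]=0x4c

MEM[0x0e,0x0c,0x03,0x07,0x1a] = 7a 4c b2 b2 4c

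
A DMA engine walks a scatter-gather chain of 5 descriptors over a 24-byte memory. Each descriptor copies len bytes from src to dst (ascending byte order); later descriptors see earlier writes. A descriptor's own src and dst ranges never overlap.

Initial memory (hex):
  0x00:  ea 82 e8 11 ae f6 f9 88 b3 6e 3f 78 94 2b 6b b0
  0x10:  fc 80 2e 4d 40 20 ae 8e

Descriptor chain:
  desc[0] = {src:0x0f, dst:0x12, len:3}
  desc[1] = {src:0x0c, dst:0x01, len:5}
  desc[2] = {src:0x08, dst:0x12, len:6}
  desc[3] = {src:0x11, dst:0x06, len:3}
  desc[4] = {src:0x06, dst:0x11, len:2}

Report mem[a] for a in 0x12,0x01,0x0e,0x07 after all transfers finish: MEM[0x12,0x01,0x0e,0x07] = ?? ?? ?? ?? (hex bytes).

MEM[0x12,0x01,0x0e,0x07] = b3 94 6b b3

D0: mem[0x12..0x14] <- [b0 fc 80]
D1: mem[0x01..0x05] <- [94 2b 6b b0 fc]
D2: mem[0x12..0x17] <- [b3 6e 3f 78 94 2b]
D3: mem[0x06..0x08] <- [80 b3 6e]
D4: mem[0x11..0x12] <- [80 b3]
query mem[0x12]=0xb3, mem[0x01]=0x94, mem[0x0e]=0x6b, mem[0x07]=0xb3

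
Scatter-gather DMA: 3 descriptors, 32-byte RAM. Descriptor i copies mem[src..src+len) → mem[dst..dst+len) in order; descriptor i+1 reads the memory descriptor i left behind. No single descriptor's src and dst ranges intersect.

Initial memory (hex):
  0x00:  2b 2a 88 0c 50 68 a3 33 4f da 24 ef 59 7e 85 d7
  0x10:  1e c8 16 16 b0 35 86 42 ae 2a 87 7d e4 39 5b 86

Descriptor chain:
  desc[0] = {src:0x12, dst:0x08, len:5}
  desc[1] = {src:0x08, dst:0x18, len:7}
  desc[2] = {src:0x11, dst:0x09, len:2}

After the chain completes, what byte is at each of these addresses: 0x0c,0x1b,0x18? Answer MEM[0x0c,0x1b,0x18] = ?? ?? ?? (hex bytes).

MEM[0x0c,0x1b,0x18] = 86 35 16

  after D0: wrote 5B at 0x08 = 1616b03586
  after D1: wrote 7B at 0x18 = 1616b035867e85
  after D2: wrote 2B at 0x09 = c816
query mem[0x0c]=0x86, mem[0x1b]=0x35, mem[0x18]=0x16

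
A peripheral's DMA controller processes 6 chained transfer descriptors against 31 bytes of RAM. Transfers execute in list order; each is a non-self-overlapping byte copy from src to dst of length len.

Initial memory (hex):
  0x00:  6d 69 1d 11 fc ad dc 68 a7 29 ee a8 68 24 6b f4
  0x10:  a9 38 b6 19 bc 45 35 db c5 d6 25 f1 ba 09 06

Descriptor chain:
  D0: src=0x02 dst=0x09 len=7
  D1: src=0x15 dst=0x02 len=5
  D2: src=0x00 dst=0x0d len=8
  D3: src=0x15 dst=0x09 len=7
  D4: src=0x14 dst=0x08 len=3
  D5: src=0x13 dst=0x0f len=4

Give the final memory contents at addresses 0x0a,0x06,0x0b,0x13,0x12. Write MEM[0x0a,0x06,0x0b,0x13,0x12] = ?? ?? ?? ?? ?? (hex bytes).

D0: mem[0x09..0x0f] <- [1d 11 fc ad dc 68 a7]
D1: mem[0x02..0x06] <- [45 35 db c5 d6]
D2: mem[0x0d..0x14] <- [6d 69 45 35 db c5 d6 68]
D3: mem[0x09..0x0f] <- [45 35 db c5 d6 25 f1]
D4: mem[0x08..0x0a] <- [68 45 35]
D5: mem[0x0f..0x12] <- [d6 68 45 35]
query mem[0x0a]=0x35, mem[0x06]=0xd6, mem[0x0b]=0xdb, mem[0x13]=0xd6, mem[0x12]=0x35

MEM[0x0a,0x06,0x0b,0x13,0x12] = 35 d6 db d6 35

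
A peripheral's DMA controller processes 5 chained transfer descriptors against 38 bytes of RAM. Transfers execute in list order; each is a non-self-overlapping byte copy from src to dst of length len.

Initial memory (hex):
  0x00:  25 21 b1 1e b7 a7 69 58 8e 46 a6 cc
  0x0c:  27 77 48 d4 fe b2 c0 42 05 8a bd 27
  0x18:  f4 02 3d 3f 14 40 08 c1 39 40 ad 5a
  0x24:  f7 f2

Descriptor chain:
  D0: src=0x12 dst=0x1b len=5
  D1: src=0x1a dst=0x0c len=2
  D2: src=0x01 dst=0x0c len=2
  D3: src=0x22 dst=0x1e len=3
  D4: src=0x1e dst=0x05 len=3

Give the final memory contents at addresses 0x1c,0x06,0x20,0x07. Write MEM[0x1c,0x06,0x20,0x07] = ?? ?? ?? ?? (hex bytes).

MEM[0x1c,0x06,0x20,0x07] = 42 5a f7 f7

D0: mem[0x1b..0x1f] <- [c0 42 05 8a bd]
D1: mem[0x0c..0x0d] <- [3d c0]
D2: mem[0x0c..0x0d] <- [21 b1]
D3: mem[0x1e..0x20] <- [ad 5a f7]
D4: mem[0x05..0x07] <- [ad 5a f7]
query mem[0x1c]=0x42, mem[0x06]=0x5a, mem[0x20]=0xf7, mem[0x07]=0xf7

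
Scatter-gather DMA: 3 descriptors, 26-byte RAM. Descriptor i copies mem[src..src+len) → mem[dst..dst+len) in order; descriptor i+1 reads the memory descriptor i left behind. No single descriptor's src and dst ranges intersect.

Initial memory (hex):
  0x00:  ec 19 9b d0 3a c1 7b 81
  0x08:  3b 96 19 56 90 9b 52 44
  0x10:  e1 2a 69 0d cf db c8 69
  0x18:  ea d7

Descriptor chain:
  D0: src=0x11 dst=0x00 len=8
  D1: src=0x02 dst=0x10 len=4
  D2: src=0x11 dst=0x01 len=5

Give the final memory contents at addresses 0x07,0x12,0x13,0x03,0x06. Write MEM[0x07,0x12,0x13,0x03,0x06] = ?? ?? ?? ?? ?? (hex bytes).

[0] 0x11->0x00 len=8 : 2a 69 0d cf db c8 69 ea
[1] 0x02->0x10 len=4 : 0d cf db c8
[2] 0x11->0x01 len=5 : cf db c8 cf db
query mem[0x07]=0xea, mem[0x12]=0xdb, mem[0x13]=0xc8, mem[0x03]=0xc8, mem[0x06]=0x69

MEM[0x07,0x12,0x13,0x03,0x06] = ea db c8 c8 69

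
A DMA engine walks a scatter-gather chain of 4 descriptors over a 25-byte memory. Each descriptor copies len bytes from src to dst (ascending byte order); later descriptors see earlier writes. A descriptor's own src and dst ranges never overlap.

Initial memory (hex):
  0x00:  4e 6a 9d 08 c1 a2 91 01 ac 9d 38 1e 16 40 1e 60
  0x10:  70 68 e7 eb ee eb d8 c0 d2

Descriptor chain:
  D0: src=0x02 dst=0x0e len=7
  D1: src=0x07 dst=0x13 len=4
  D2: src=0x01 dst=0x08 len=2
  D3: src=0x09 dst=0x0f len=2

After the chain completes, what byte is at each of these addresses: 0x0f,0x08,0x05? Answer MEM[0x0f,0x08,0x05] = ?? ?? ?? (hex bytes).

  after D0: wrote 7B at 0x0e = 9d08c1a29101ac
  after D1: wrote 4B at 0x13 = 01ac9d38
  after D2: wrote 2B at 0x08 = 6a9d
  after D3: wrote 2B at 0x0f = 9d38
query mem[0x0f]=0x9d, mem[0x08]=0x6a, mem[0x05]=0xa2

MEM[0x0f,0x08,0x05] = 9d 6a a2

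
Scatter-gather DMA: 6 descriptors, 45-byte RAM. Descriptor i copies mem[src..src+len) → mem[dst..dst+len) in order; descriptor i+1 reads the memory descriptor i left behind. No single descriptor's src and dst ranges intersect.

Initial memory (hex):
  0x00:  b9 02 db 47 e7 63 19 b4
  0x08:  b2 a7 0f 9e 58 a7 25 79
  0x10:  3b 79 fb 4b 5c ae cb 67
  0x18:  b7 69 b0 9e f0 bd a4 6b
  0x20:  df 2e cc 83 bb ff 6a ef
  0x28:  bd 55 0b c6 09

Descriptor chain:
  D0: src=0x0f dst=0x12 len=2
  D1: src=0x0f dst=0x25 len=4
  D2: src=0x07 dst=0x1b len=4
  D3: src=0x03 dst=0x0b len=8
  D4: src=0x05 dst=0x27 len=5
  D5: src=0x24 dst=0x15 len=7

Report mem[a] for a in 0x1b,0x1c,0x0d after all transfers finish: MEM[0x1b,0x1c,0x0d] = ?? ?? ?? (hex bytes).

MEM[0x1b,0x1c,0x0d] = b2 b2 63

  after D0: wrote 2B at 0x12 = 793b
  after D1: wrote 4B at 0x25 = 793b7979
  after D2: wrote 4B at 0x1b = b4b2a70f
  after D3: wrote 8B at 0x0b = 47e76319b4b2a70f
  after D4: wrote 5B at 0x27 = 6319b4b2a7
  after D5: wrote 7B at 0x15 = bb793b6319b4b2
query mem[0x1b]=0xb2, mem[0x1c]=0xb2, mem[0x0d]=0x63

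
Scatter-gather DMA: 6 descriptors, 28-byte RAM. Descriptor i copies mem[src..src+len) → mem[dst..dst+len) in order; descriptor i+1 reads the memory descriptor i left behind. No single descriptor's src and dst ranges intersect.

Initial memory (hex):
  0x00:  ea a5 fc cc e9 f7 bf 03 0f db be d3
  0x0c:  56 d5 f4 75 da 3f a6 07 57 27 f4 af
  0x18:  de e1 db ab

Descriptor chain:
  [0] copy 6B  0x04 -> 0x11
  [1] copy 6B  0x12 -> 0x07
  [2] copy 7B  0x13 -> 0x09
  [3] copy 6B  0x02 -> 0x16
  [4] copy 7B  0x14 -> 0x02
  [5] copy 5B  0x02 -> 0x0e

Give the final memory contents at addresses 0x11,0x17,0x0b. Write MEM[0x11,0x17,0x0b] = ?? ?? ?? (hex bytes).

[0] 0x04->0x11 len=6 : e9 f7 bf 03 0f db
[1] 0x12->0x07 len=6 : f7 bf 03 0f db af
[2] 0x13->0x09 len=7 : bf 03 0f db af de e1
[3] 0x02->0x16 len=6 : fc cc e9 f7 bf f7
[4] 0x14->0x02 len=7 : 03 0f fc cc e9 f7 bf
[5] 0x02->0x0e len=5 : 03 0f fc cc e9
query mem[0x11]=0xcc, mem[0x17]=0xcc, mem[0x0b]=0x0f

MEM[0x11,0x17,0x0b] = cc cc 0f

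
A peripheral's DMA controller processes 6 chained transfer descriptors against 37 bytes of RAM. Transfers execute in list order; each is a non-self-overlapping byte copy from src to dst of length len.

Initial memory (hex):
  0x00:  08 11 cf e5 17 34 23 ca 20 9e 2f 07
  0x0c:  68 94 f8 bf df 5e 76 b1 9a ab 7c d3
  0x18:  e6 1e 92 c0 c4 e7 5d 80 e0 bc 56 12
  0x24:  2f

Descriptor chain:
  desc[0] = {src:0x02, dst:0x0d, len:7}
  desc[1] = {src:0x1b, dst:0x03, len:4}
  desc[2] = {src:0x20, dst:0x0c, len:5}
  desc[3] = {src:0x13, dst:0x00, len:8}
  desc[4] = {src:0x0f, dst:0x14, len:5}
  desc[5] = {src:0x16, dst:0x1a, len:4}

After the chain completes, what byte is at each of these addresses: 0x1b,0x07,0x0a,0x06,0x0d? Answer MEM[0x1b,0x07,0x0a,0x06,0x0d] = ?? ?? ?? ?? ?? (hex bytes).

MEM[0x1b,0x07,0x0a,0x06,0x0d] = ca 92 2f 1e bc

D0: mem[0x0d..0x13] <- [cf e5 17 34 23 ca 20]
D1: mem[0x03..0x06] <- [c0 c4 e7 5d]
D2: mem[0x0c..0x10] <- [e0 bc 56 12 2f]
D3: mem[0x00..0x07] <- [20 9a ab 7c d3 e6 1e 92]
D4: mem[0x14..0x18] <- [12 2f 23 ca 20]
D5: mem[0x1a..0x1d] <- [23 ca 20 1e]
query mem[0x1b]=0xca, mem[0x07]=0x92, mem[0x0a]=0x2f, mem[0x06]=0x1e, mem[0x0d]=0xbc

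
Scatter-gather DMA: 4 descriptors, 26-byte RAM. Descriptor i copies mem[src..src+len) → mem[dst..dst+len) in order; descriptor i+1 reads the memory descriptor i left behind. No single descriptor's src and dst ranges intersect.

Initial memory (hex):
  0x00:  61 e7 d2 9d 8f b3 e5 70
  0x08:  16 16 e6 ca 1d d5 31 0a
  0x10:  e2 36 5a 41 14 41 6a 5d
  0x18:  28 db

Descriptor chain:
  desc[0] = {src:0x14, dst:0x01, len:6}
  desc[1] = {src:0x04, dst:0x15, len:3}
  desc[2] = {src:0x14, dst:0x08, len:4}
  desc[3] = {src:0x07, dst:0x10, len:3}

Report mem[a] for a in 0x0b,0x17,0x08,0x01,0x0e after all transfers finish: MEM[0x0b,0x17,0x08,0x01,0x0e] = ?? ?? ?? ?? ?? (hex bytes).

D0: mem[0x01..0x06] <- [14 41 6a 5d 28 db]
D1: mem[0x15..0x17] <- [5d 28 db]
D2: mem[0x08..0x0b] <- [14 5d 28 db]
D3: mem[0x10..0x12] <- [70 14 5d]
query mem[0x0b]=0xdb, mem[0x17]=0xdb, mem[0x08]=0x14, mem[0x01]=0x14, mem[0x0e]=0x31

MEM[0x0b,0x17,0x08,0x01,0x0e] = db db 14 14 31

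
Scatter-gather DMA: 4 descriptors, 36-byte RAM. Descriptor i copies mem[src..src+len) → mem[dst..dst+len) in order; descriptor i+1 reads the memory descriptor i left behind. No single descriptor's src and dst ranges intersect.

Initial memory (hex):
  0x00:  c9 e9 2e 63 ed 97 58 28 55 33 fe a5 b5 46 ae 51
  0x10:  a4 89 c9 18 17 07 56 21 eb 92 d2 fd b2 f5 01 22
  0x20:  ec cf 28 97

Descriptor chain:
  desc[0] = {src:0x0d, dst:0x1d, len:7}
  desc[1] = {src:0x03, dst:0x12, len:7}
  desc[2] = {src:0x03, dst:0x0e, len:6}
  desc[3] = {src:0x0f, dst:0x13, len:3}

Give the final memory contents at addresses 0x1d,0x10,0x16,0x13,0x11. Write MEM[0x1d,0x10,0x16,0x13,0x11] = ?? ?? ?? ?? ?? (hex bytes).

[0] 0x0d->0x1d len=7 : 46 ae 51 a4 89 c9 18
[1] 0x03->0x12 len=7 : 63 ed 97 58 28 55 33
[2] 0x03->0x0e len=6 : 63 ed 97 58 28 55
[3] 0x0f->0x13 len=3 : ed 97 58
query mem[0x1d]=0x46, mem[0x10]=0x97, mem[0x16]=0x28, mem[0x13]=0xed, mem[0x11]=0x58

MEM[0x1d,0x10,0x16,0x13,0x11] = 46 97 28 ed 58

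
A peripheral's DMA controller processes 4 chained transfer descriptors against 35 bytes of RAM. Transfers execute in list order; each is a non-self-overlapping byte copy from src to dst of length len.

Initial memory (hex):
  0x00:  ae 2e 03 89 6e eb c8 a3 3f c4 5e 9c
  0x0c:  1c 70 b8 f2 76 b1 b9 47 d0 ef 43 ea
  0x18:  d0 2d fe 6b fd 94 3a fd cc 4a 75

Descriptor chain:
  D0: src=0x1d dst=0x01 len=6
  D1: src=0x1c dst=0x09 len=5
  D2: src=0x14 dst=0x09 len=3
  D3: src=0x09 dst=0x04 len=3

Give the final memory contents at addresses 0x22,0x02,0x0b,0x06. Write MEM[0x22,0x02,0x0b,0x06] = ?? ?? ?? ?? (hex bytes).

[0] 0x1d->0x01 len=6 : 94 3a fd cc 4a 75
[1] 0x1c->0x09 len=5 : fd 94 3a fd cc
[2] 0x14->0x09 len=3 : d0 ef 43
[3] 0x09->0x04 len=3 : d0 ef 43
query mem[0x22]=0x75, mem[0x02]=0x3a, mem[0x0b]=0x43, mem[0x06]=0x43

MEM[0x22,0x02,0x0b,0x06] = 75 3a 43 43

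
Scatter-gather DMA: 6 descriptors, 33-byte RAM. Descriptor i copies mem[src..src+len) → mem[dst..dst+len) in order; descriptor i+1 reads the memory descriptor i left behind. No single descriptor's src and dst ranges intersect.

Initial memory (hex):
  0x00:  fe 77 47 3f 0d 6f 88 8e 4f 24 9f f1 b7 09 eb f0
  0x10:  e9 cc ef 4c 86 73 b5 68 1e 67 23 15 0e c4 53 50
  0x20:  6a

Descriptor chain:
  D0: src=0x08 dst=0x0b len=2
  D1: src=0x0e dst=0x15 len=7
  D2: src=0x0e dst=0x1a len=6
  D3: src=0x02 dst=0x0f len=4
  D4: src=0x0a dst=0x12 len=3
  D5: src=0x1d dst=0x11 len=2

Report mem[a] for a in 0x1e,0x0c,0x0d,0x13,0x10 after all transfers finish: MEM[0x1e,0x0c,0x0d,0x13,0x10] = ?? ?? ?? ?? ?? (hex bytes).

#0 dst[0x0b+2] := {0x4f,0x24}
#1 dst[0x15+7] := {0xeb,0xf0,0xe9,0xcc,0xef,0x4c,0x86}
#2 dst[0x1a+6] := {0xeb,0xf0,0xe9,0xcc,0xef,0x4c}
#3 dst[0x0f+4] := {0x47,0x3f,0x0d,0x6f}
#4 dst[0x12+3] := {0x9f,0x4f,0x24}
#5 dst[0x11+2] := {0xcc,0xef}
query mem[0x1e]=0xef, mem[0x0c]=0x24, mem[0x0d]=0x09, mem[0x13]=0x4f, mem[0x10]=0x3f

MEM[0x1e,0x0c,0x0d,0x13,0x10] = ef 24 09 4f 3f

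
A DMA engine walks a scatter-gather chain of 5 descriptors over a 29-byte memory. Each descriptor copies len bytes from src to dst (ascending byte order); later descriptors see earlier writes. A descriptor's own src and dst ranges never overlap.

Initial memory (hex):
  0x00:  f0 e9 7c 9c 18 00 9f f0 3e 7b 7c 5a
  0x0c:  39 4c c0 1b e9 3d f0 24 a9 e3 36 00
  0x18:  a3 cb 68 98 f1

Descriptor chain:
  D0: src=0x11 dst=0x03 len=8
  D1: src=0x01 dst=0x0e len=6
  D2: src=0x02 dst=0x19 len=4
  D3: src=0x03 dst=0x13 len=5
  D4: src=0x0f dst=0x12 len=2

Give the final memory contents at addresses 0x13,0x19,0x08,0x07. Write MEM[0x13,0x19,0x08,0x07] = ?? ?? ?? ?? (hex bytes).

MEM[0x13,0x19,0x08,0x07] = 3d 7c 36 e3

D0: mem[0x03..0x0a] <- [3d f0 24 a9 e3 36 00 a3]
D1: mem[0x0e..0x13] <- [e9 7c 3d f0 24 a9]
D2: mem[0x19..0x1c] <- [7c 3d f0 24]
D3: mem[0x13..0x17] <- [3d f0 24 a9 e3]
D4: mem[0x12..0x13] <- [7c 3d]
query mem[0x13]=0x3d, mem[0x19]=0x7c, mem[0x08]=0x36, mem[0x07]=0xe3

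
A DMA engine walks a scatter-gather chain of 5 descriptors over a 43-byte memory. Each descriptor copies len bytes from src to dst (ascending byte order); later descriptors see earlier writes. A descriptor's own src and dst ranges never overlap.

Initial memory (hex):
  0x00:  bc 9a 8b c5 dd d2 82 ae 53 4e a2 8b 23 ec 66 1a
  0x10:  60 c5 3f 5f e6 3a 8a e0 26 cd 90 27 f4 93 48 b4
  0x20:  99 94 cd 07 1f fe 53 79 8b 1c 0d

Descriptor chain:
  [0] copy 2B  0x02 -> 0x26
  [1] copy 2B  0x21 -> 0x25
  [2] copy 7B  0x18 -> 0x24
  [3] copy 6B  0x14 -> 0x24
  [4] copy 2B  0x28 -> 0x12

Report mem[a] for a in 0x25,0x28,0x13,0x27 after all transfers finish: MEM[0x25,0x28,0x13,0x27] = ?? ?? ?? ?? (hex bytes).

MEM[0x25,0x28,0x13,0x27] = 3a 26 cd e0

#0 dst[0x26+2] := {0x8b,0xc5}
#1 dst[0x25+2] := {0x94,0xcd}
#2 dst[0x24+7] := {0x26,0xcd,0x90,0x27,0xf4,0x93,0x48}
#3 dst[0x24+6] := {0xe6,0x3a,0x8a,0xe0,0x26,0xcd}
#4 dst[0x12+2] := {0x26,0xcd}
query mem[0x25]=0x3a, mem[0x28]=0x26, mem[0x13]=0xcd, mem[0x27]=0xe0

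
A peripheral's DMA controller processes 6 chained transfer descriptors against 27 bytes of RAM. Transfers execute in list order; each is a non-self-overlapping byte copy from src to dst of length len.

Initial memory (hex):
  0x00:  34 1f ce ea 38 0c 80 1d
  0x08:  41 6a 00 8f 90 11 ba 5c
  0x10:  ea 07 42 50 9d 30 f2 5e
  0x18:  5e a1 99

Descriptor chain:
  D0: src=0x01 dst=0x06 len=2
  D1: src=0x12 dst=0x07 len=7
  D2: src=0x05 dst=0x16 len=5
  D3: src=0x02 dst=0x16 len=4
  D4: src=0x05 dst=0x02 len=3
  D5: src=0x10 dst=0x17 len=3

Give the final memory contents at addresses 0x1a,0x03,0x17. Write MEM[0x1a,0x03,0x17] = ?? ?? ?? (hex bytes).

  after D0: wrote 2B at 0x06 = 1fce
  after D1: wrote 7B at 0x07 = 42509d30f25e5e
  after D2: wrote 5B at 0x16 = 0c1f42509d
  after D3: wrote 4B at 0x16 = ceea380c
  after D4: wrote 3B at 0x02 = 0c1f42
  after D5: wrote 3B at 0x17 = ea0742
query mem[0x1a]=0x9d, mem[0x03]=0x1f, mem[0x17]=0xea

MEM[0x1a,0x03,0x17] = 9d 1f ea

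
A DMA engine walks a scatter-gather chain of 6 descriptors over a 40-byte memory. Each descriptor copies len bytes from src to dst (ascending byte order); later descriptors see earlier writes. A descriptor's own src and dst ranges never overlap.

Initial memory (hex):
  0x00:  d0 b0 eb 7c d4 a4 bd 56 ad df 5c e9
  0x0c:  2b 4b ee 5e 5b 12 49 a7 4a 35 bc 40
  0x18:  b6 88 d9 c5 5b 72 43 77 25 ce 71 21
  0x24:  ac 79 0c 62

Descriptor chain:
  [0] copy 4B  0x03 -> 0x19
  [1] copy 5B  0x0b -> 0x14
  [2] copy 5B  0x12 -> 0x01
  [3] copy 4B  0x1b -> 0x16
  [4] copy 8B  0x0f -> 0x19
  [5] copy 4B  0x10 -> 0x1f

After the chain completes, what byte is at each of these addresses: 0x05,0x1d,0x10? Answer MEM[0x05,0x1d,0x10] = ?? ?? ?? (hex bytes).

MEM[0x05,0x1d,0x10] = 4b a7 5b

[0] 0x03->0x19 len=4 : 7c d4 a4 bd
[1] 0x0b->0x14 len=5 : e9 2b 4b ee 5e
[2] 0x12->0x01 len=5 : 49 a7 e9 2b 4b
[3] 0x1b->0x16 len=4 : a4 bd 72 43
[4] 0x0f->0x19 len=8 : 5e 5b 12 49 a7 e9 2b a4
[5] 0x10->0x1f len=4 : 5b 12 49 a7
query mem[0x05]=0x4b, mem[0x1d]=0xa7, mem[0x10]=0x5b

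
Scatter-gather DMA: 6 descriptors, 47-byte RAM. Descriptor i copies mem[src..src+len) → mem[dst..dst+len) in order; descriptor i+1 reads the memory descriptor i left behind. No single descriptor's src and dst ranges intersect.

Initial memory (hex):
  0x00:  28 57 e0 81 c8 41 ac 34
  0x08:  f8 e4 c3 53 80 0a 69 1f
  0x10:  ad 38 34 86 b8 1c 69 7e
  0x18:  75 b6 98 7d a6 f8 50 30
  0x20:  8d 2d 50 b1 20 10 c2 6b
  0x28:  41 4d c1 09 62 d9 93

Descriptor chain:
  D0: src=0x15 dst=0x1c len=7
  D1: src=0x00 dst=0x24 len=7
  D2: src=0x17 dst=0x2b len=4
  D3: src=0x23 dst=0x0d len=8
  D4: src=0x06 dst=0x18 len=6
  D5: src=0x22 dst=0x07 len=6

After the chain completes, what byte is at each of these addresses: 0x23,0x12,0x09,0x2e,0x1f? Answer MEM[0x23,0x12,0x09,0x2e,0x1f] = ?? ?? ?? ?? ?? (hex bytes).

MEM[0x23,0x12,0x09,0x2e,0x1f] = b1 c8 28 98 75

[0] 0x15->0x1c len=7 : 1c 69 7e 75 b6 98 7d
[1] 0x00->0x24 len=7 : 28 57 e0 81 c8 41 ac
[2] 0x17->0x2b len=4 : 7e 75 b6 98
[3] 0x23->0x0d len=8 : b1 28 57 e0 81 c8 41 ac
[4] 0x06->0x18 len=6 : ac 34 f8 e4 c3 53
[5] 0x22->0x07 len=6 : 7d b1 28 57 e0 81
query mem[0x23]=0xb1, mem[0x12]=0xc8, mem[0x09]=0x28, mem[0x2e]=0x98, mem[0x1f]=0x75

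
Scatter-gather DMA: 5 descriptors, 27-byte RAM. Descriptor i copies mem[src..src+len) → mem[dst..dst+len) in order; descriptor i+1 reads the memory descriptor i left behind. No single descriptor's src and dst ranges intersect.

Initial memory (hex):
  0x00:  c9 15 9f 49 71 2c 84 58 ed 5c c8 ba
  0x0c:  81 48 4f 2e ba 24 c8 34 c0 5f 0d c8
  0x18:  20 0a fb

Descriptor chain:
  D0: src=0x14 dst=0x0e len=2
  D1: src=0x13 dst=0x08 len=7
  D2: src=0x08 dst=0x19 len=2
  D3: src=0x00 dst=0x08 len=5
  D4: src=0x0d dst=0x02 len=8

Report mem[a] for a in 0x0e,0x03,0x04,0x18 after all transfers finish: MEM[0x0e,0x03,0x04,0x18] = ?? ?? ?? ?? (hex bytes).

#0 dst[0x0e+2] := {0xc0,0x5f}
#1 dst[0x08+7] := {0x34,0xc0,0x5f,0x0d,0xc8,0x20,0x0a}
#2 dst[0x19+2] := {0x34,0xc0}
#3 dst[0x08+5] := {0xc9,0x15,0x9f,0x49,0x71}
#4 dst[0x02+8] := {0x20,0x0a,0x5f,0xba,0x24,0xc8,0x34,0xc0}
query mem[0x0e]=0x0a, mem[0x03]=0x0a, mem[0x04]=0x5f, mem[0x18]=0x20

MEM[0x0e,0x03,0x04,0x18] = 0a 0a 5f 20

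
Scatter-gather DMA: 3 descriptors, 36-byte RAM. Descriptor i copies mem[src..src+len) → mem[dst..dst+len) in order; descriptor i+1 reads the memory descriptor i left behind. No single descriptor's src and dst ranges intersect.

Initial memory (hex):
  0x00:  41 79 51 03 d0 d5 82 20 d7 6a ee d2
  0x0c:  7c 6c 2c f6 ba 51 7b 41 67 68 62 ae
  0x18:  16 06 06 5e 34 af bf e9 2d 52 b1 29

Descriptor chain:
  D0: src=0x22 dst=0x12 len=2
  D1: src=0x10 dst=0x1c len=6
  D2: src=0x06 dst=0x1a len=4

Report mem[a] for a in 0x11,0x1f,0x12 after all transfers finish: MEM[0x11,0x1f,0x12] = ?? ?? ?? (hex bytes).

MEM[0x11,0x1f,0x12] = 51 29 b1

#0 dst[0x12+2] := {0xb1,0x29}
#1 dst[0x1c+6] := {0xba,0x51,0xb1,0x29,0x67,0x68}
#2 dst[0x1a+4] := {0x82,0x20,0xd7,0x6a}
query mem[0x11]=0x51, mem[0x1f]=0x29, mem[0x12]=0xb1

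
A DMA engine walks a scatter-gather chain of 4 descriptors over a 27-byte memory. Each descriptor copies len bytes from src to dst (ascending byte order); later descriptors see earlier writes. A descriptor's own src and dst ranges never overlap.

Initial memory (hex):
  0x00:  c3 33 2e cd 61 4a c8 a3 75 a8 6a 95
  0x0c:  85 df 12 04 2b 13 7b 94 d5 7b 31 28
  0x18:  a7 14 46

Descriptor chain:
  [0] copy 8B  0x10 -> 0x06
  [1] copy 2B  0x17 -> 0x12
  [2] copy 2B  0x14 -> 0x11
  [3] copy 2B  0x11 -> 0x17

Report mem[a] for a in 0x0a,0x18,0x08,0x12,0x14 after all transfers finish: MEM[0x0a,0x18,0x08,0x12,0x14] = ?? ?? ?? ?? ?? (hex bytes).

MEM[0x0a,0x18,0x08,0x12,0x14] = d5 7b 7b 7b d5

#0 dst[0x06+8] := {0x2b,0x13,0x7b,0x94,0xd5,0x7b,0x31,0x28}
#1 dst[0x12+2] := {0x28,0xa7}
#2 dst[0x11+2] := {0xd5,0x7b}
#3 dst[0x17+2] := {0xd5,0x7b}
query mem[0x0a]=0xd5, mem[0x18]=0x7b, mem[0x08]=0x7b, mem[0x12]=0x7b, mem[0x14]=0xd5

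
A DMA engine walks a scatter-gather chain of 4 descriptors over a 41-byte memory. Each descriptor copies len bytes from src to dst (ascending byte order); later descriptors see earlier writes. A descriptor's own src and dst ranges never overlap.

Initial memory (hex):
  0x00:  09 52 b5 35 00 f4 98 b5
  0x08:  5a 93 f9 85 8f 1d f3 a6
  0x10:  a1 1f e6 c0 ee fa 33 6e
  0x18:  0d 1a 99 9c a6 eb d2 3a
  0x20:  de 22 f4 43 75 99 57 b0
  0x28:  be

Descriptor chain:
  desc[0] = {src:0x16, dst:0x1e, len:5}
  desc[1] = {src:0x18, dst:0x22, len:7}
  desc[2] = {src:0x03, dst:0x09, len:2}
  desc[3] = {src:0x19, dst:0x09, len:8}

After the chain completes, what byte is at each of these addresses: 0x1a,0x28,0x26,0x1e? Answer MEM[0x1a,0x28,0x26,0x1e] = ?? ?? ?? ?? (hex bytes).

MEM[0x1a,0x28,0x26,0x1e] = 99 33 a6 33

D0: mem[0x1e..0x22] <- [33 6e 0d 1a 99]
D1: mem[0x22..0x28] <- [0d 1a 99 9c a6 eb 33]
D2: mem[0x09..0x0a] <- [35 00]
D3: mem[0x09..0x10] <- [1a 99 9c a6 eb 33 6e 0d]
query mem[0x1a]=0x99, mem[0x28]=0x33, mem[0x26]=0xa6, mem[0x1e]=0x33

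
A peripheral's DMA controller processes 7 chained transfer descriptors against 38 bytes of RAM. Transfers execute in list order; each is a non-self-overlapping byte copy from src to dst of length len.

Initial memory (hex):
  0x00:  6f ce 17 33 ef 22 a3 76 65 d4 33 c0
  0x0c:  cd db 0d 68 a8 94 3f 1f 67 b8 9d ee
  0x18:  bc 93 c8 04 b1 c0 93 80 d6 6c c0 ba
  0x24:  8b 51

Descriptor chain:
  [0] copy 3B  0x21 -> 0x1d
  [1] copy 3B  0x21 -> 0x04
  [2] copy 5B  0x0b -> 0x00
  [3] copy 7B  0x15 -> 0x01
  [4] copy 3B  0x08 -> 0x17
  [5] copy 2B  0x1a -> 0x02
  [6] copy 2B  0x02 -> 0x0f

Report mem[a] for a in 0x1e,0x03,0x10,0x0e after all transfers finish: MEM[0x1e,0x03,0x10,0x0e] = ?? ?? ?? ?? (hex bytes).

MEM[0x1e,0x03,0x10,0x0e] = c0 04 04 0d

  after D0: wrote 3B at 0x1d = 6cc0ba
  after D1: wrote 3B at 0x04 = 6cc0ba
  after D2: wrote 5B at 0x00 = c0cddb0d68
  after D3: wrote 7B at 0x01 = b89deebc93c804
  after D4: wrote 3B at 0x17 = 65d433
  after D5: wrote 2B at 0x02 = c804
  after D6: wrote 2B at 0x0f = c804
query mem[0x1e]=0xc0, mem[0x03]=0x04, mem[0x10]=0x04, mem[0x0e]=0x0d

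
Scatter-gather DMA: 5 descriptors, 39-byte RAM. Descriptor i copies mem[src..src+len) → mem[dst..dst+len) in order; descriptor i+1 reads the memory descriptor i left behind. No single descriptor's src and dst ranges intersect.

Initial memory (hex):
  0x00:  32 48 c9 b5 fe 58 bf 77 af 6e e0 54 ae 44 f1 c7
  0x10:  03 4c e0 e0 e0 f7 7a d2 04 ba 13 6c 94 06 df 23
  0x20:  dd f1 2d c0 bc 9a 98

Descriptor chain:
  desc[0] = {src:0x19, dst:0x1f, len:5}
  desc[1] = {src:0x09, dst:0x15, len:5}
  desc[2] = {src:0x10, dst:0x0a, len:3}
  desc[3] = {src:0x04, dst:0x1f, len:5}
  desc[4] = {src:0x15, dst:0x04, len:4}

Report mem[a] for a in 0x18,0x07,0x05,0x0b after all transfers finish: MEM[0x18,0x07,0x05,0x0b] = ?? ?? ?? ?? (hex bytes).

  after D0: wrote 5B at 0x1f = ba136c9406
  after D1: wrote 5B at 0x15 = 6ee054ae44
  after D2: wrote 3B at 0x0a = 034ce0
  after D3: wrote 5B at 0x1f = fe58bf77af
  after D4: wrote 4B at 0x04 = 6ee054ae
query mem[0x18]=0xae, mem[0x07]=0xae, mem[0x05]=0xe0, mem[0x0b]=0x4c

MEM[0x18,0x07,0x05,0x0b] = ae ae e0 4c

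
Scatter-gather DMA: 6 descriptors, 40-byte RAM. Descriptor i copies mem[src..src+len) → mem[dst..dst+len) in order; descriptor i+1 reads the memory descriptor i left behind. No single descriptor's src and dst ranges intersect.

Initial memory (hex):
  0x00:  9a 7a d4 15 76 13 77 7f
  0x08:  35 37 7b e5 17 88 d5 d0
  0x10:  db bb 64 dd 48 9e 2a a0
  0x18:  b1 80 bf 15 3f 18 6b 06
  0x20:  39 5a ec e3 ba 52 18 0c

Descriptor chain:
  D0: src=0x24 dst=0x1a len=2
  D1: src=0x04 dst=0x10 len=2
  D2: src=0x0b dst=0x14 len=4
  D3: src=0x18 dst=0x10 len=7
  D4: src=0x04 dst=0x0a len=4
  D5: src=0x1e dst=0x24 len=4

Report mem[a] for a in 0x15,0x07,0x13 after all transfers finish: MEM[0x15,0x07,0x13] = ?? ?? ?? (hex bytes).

D0: mem[0x1a..0x1b] <- [ba 52]
D1: mem[0x10..0x11] <- [76 13]
D2: mem[0x14..0x17] <- [e5 17 88 d5]
D3: mem[0x10..0x16] <- [b1 80 ba 52 3f 18 6b]
D4: mem[0x0a..0x0d] <- [76 13 77 7f]
D5: mem[0x24..0x27] <- [6b 06 39 5a]
query mem[0x15]=0x18, mem[0x07]=0x7f, mem[0x13]=0x52

MEM[0x15,0x07,0x13] = 18 7f 52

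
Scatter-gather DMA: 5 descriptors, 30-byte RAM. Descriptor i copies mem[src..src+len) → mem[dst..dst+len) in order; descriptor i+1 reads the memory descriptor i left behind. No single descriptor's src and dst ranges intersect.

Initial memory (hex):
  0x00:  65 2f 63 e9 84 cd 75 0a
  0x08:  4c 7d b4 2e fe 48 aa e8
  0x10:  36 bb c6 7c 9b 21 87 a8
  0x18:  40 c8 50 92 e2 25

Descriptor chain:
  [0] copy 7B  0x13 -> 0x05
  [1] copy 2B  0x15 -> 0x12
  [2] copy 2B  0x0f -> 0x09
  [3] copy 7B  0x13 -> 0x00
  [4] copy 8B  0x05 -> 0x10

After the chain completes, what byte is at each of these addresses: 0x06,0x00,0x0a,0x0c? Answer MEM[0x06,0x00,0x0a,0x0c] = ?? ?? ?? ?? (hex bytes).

MEM[0x06,0x00,0x0a,0x0c] = c8 87 36 fe

  after D0: wrote 7B at 0x05 = 7c9b2187a840c8
  after D1: wrote 2B at 0x12 = 2187
  after D2: wrote 2B at 0x09 = e836
  after D3: wrote 7B at 0x00 = 879b2187a840c8
  after D4: wrote 8B at 0x10 = 40c82187e836c8fe
query mem[0x06]=0xc8, mem[0x00]=0x87, mem[0x0a]=0x36, mem[0x0c]=0xfe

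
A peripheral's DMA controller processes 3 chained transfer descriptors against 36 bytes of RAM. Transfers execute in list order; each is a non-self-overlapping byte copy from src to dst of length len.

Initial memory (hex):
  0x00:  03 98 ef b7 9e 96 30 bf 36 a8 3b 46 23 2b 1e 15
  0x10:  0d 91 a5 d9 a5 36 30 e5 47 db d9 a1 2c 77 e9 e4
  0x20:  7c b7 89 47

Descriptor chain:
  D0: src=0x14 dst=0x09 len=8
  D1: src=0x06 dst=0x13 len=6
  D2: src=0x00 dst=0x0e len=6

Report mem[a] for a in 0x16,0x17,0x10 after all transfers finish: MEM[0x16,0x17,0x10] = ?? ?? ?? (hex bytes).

[0] 0x14->0x09 len=8 : a5 36 30 e5 47 db d9 a1
[1] 0x06->0x13 len=6 : 30 bf 36 a5 36 30
[2] 0x00->0x0e len=6 : 03 98 ef b7 9e 96
query mem[0x16]=0xa5, mem[0x17]=0x36, mem[0x10]=0xef

MEM[0x16,0x17,0x10] = a5 36 ef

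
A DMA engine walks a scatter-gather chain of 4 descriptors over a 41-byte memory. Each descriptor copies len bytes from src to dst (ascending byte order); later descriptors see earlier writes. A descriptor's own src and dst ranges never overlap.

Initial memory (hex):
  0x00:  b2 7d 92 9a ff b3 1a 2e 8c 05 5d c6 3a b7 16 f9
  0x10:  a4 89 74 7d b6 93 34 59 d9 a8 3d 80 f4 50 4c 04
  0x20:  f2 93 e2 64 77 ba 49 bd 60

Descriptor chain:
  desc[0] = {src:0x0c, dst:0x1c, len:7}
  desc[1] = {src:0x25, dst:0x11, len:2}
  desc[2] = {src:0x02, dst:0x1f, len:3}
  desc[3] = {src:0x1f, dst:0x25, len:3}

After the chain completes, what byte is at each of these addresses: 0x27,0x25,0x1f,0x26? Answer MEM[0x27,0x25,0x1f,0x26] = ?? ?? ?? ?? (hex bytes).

MEM[0x27,0x25,0x1f,0x26] = ff 92 92 9a

#0 dst[0x1c+7] := {0x3a,0xb7,0x16,0xf9,0xa4,0x89,0x74}
#1 dst[0x11+2] := {0xba,0x49}
#2 dst[0x1f+3] := {0x92,0x9a,0xff}
#3 dst[0x25+3] := {0x92,0x9a,0xff}
query mem[0x27]=0xff, mem[0x25]=0x92, mem[0x1f]=0x92, mem[0x26]=0x9a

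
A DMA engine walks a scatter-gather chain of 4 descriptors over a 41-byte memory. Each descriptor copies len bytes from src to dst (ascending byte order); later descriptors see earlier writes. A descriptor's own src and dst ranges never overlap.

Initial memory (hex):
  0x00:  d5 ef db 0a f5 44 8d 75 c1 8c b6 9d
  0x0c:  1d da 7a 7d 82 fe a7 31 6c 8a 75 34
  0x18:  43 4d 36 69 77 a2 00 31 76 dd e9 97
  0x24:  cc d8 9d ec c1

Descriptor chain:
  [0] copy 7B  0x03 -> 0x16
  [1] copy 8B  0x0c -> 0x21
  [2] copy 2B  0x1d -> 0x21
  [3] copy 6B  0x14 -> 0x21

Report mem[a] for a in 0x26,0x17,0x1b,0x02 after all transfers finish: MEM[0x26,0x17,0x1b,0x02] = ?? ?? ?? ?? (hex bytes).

[0] 0x03->0x16 len=7 : 0a f5 44 8d 75 c1 8c
[1] 0x0c->0x21 len=8 : 1d da 7a 7d 82 fe a7 31
[2] 0x1d->0x21 len=2 : a2 00
[3] 0x14->0x21 len=6 : 6c 8a 0a f5 44 8d
query mem[0x26]=0x8d, mem[0x17]=0xf5, mem[0x1b]=0xc1, mem[0x02]=0xdb

MEM[0x26,0x17,0x1b,0x02] = 8d f5 c1 db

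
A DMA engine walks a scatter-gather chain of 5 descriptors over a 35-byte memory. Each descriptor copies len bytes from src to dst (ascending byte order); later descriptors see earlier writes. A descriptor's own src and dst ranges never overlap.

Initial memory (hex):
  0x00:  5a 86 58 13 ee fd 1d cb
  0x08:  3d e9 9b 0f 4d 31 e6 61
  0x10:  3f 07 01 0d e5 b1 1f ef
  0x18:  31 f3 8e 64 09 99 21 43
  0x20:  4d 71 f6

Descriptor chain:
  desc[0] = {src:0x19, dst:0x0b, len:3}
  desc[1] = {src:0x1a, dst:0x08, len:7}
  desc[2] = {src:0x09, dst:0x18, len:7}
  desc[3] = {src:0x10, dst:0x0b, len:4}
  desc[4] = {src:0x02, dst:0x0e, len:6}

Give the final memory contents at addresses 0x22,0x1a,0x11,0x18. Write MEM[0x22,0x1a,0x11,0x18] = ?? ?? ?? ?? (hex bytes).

MEM[0x22,0x1a,0x11,0x18] = f6 99 fd 64

[0] 0x19->0x0b len=3 : f3 8e 64
[1] 0x1a->0x08 len=7 : 8e 64 09 99 21 43 4d
[2] 0x09->0x18 len=7 : 64 09 99 21 43 4d 61
[3] 0x10->0x0b len=4 : 3f 07 01 0d
[4] 0x02->0x0e len=6 : 58 13 ee fd 1d cb
query mem[0x22]=0xf6, mem[0x1a]=0x99, mem[0x11]=0xfd, mem[0x18]=0x64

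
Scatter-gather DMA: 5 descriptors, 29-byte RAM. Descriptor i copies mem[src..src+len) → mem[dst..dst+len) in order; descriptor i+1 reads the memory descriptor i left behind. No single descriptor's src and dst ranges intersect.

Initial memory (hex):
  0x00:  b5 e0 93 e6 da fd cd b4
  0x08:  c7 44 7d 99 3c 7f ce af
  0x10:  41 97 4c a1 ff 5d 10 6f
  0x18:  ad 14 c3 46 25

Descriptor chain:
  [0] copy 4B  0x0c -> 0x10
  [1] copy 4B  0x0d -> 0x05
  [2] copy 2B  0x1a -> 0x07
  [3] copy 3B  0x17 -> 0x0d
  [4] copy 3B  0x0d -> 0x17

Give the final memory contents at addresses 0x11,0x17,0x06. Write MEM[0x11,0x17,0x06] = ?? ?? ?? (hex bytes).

MEM[0x11,0x17,0x06] = 7f 6f ce

#0 dst[0x10+4] := {0x3c,0x7f,0xce,0xaf}
#1 dst[0x05+4] := {0x7f,0xce,0xaf,0x3c}
#2 dst[0x07+2] := {0xc3,0x46}
#3 dst[0x0d+3] := {0x6f,0xad,0x14}
#4 dst[0x17+3] := {0x6f,0xad,0x14}
query mem[0x11]=0x7f, mem[0x17]=0x6f, mem[0x06]=0xce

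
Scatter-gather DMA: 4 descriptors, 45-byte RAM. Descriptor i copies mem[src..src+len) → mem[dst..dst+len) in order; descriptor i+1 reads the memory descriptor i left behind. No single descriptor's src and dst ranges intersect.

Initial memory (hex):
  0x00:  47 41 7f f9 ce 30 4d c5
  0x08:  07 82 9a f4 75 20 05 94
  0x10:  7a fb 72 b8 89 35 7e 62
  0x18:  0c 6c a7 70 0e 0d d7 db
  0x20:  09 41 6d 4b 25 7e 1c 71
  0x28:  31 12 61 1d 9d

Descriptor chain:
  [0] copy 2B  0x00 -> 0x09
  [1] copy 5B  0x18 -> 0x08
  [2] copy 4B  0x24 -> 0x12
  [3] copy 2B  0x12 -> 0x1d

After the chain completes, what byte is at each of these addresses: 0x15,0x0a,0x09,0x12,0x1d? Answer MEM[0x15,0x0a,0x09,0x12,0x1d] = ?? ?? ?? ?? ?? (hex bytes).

MEM[0x15,0x0a,0x09,0x12,0x1d] = 71 a7 6c 25 25

  after D0: wrote 2B at 0x09 = 4741
  after D1: wrote 5B at 0x08 = 0c6ca7700e
  after D2: wrote 4B at 0x12 = 257e1c71
  after D3: wrote 2B at 0x1d = 257e
query mem[0x15]=0x71, mem[0x0a]=0xa7, mem[0x09]=0x6c, mem[0x12]=0x25, mem[0x1d]=0x25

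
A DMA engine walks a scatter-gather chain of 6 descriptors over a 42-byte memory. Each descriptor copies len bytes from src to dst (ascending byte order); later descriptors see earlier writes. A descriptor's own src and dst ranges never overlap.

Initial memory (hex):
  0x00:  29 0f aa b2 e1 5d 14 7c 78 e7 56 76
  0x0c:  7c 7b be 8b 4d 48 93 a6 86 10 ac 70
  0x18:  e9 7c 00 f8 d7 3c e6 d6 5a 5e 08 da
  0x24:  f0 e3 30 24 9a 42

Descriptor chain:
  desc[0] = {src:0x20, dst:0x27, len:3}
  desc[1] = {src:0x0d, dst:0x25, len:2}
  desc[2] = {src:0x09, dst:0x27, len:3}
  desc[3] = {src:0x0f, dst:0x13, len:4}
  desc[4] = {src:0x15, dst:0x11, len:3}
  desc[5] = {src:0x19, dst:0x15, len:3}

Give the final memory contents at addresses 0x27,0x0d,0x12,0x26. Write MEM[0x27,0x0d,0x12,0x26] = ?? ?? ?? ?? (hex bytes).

MEM[0x27,0x0d,0x12,0x26] = e7 7b 93 be

D0: mem[0x27..0x29] <- [5a 5e 08]
D1: mem[0x25..0x26] <- [7b be]
D2: mem[0x27..0x29] <- [e7 56 76]
D3: mem[0x13..0x16] <- [8b 4d 48 93]
D4: mem[0x11..0x13] <- [48 93 70]
D5: mem[0x15..0x17] <- [7c 00 f8]
query mem[0x27]=0xe7, mem[0x0d]=0x7b, mem[0x12]=0x93, mem[0x26]=0xbe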